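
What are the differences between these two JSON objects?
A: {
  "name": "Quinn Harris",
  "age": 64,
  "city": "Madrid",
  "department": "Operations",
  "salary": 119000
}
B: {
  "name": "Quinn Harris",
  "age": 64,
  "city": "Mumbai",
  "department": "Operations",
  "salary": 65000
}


Comparing each field (in key order):
  name: same
  age: same
  city: DIFFERENT
  department: same
  salary: DIFFERENT
Differences:
  city: Madrid -> Mumbai
  salary: 119000 -> 65000

2 field(s) changed

2 changes: city, salary


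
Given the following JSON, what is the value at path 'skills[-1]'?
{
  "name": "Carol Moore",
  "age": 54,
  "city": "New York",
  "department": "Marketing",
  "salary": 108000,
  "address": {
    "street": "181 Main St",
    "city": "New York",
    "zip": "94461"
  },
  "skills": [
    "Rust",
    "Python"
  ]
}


Query: skills[-1]
Path: skills -> last element
Value: Python

Python


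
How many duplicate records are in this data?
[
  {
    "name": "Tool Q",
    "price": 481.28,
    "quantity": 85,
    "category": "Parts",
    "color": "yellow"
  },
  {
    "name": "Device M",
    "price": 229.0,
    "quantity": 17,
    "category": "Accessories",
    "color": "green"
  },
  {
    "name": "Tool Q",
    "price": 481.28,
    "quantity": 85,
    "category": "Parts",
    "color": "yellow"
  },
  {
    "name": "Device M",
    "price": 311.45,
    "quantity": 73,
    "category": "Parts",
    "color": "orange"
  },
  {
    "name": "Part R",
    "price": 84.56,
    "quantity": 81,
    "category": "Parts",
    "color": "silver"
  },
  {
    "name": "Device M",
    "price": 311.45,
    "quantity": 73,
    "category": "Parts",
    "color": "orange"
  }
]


Checking 6 records for duplicates:

  Row 1: Tool Q ($481.28, qty 85)
  Row 2: Device M ($229.0, qty 17)
  Row 3: Tool Q ($481.28, qty 85) <-- DUPLICATE
  Row 4: Device M ($311.45, qty 73)
  Row 5: Part R ($84.56, qty 81)
  Row 6: Device M ($311.45, qty 73) <-- DUPLICATE

Duplicates found: 2
Unique records: 4

2 duplicates, 4 unique


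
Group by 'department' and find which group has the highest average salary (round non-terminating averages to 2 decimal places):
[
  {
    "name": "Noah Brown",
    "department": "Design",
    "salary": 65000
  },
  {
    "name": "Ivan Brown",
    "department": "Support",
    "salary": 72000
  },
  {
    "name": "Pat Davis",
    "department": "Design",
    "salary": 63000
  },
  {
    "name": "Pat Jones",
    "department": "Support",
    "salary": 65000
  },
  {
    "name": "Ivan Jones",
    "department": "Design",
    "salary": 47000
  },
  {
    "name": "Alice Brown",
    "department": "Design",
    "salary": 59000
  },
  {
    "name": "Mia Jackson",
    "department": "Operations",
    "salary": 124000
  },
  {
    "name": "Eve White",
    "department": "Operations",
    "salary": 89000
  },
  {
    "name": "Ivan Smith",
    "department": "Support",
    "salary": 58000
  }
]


Group by: department

Groups:
  Design: 4 people, avg salary = 234000/4 = $58500
  Operations: 2 people, avg salary = 213000/2 = $106500
  Support: 3 people, avg salary = 195000/3 = $65000

Highest average salary: Operations ($106500)

Operations ($106500)


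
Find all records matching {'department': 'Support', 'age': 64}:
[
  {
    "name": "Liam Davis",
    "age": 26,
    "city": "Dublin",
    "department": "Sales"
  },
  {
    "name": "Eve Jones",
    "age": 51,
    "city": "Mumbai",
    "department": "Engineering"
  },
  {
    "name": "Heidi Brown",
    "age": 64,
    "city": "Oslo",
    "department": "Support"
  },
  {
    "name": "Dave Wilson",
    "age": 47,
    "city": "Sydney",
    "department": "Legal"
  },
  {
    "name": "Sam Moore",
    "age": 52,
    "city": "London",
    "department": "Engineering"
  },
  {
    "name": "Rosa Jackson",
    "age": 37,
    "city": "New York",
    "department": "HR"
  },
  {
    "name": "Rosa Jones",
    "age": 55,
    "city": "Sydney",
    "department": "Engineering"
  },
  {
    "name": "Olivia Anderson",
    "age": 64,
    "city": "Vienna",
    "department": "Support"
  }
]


Search criteria: {'department': 'Support', 'age': 64}

Checking 8 records:
  Liam Davis: {department: Sales, age: 26}
  Eve Jones: {department: Engineering, age: 51}
  Heidi Brown: {department: Support, age: 64} <-- MATCH
  Dave Wilson: {department: Legal, age: 47}
  Sam Moore: {department: Engineering, age: 52}
  Rosa Jackson: {department: HR, age: 37}
  Rosa Jones: {department: Engineering, age: 55}
  Olivia Anderson: {department: Support, age: 64} <-- MATCH

Matches: ["Heidi Brown", "Olivia Anderson"]

["Heidi Brown", "Olivia Anderson"]


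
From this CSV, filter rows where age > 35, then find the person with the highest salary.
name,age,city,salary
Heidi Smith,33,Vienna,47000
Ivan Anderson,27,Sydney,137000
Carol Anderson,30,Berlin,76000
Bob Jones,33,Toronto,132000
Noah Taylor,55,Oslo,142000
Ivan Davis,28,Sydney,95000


Filter: age > 35
Sort by: salary (descending)

Filtered records (1):
  Noah Taylor, age 55, salary $142000

Highest salary: Noah Taylor ($142000)

Noah Taylor


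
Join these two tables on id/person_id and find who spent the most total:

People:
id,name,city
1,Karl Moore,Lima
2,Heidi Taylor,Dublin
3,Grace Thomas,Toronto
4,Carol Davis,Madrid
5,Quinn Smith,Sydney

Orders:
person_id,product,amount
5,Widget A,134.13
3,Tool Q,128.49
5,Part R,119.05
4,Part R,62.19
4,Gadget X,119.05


Join on: people.id = orders.person_id

Joined rows:
  Quinn Smith (Sydney) bought Widget A for $134.13
  Grace Thomas (Toronto) bought Tool Q for $128.49
  Quinn Smith (Sydney) bought Part R for $119.05
  Carol Davis (Madrid) bought Part R for $62.19
  Carol Davis (Madrid) bought Gadget X for $119.05

Total per person:
  Quinn Smith: $253.18
  Carol Davis: $181.24
  Grace Thomas: $128.49

Top spender: Quinn Smith ($253.18)

Quinn Smith ($253.18)


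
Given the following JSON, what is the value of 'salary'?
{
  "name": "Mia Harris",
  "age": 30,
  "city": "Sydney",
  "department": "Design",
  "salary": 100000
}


Looking up field 'salary'
Value: 100000

100000


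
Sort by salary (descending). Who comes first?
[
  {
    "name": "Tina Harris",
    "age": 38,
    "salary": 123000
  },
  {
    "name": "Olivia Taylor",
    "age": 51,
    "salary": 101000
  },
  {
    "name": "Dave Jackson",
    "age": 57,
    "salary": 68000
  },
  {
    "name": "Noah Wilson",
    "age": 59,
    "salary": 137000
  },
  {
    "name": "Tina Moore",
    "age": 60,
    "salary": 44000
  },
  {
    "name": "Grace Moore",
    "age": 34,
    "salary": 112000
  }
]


Sort by: salary (descending)

Sorted order:
  1. Noah Wilson (salary = 137000)
  2. Tina Harris (salary = 123000)
  3. Grace Moore (salary = 112000)
  4. Olivia Taylor (salary = 101000)
  5. Dave Jackson (salary = 68000)
  6. Tina Moore (salary = 44000)

First: Noah Wilson

Noah Wilson


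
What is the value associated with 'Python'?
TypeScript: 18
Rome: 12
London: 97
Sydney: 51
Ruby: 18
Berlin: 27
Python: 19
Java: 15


Looking up key 'Python'
Value: 19

19


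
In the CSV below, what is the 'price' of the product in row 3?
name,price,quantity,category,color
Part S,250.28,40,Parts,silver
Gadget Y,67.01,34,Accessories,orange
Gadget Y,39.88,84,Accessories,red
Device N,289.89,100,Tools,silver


Query: Row 3 ('Gadget Y'), column 'price'
Value: 39.88

39.88


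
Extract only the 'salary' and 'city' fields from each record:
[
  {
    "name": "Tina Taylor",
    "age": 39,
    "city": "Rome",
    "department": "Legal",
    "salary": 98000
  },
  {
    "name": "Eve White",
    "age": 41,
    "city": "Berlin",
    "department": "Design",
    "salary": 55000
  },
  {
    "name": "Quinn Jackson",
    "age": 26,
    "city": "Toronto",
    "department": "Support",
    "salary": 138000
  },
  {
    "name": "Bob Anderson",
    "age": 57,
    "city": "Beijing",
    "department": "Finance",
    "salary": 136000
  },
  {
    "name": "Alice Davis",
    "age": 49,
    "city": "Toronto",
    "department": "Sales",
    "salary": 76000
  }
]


Original: 5 records with fields: name, age, city, department, salary
Keep: ['salary', 'city']
Drop: ['name', 'age', 'department']
Result: 5 records, 2 fields each

[
  {
    "salary": 98000,
    "city": "Rome"
  },
  {
    "salary": 55000,
    "city": "Berlin"
  },
  {
    "salary": 138000,
    "city": "Toronto"
  },
  {
    "salary": 136000,
    "city": "Beijing"
  },
  {
    "salary": 76000,
    "city": "Toronto"
  }
]


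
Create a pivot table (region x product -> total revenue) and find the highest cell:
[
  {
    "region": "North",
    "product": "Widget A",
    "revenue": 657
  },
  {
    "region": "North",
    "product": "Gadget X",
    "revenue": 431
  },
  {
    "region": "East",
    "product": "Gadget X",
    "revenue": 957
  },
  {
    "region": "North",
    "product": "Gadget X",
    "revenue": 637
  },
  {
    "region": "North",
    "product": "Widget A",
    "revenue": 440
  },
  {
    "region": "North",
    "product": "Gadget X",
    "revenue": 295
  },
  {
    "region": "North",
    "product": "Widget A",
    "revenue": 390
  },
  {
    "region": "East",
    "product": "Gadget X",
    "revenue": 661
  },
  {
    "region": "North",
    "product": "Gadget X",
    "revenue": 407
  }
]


Pivot: region (rows) x product (columns) -> total revenue

     Gadget X      Widget A    
East          1618             0  
North         1770          1487  

Highest: North / Gadget X = $1770

North / Gadget X = $1770


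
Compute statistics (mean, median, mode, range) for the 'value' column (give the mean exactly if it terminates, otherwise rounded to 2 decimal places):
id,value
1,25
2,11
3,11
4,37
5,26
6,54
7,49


Data: [25, 11, 11, 37, 26, 54, 49]
Count: 7
Sum: 213
Mean: 213/7 ≈ 30.43 (rounded to 2 decimal places)
Sorted: [11, 11, 25, 26, 37, 49, 54]
Median: 26.0
Mode: 11 (2 times)
Range: 54 - 11 = 43
Min: 11, Max: 54

mean≈30.43, median=26.0, mode=11, range=43


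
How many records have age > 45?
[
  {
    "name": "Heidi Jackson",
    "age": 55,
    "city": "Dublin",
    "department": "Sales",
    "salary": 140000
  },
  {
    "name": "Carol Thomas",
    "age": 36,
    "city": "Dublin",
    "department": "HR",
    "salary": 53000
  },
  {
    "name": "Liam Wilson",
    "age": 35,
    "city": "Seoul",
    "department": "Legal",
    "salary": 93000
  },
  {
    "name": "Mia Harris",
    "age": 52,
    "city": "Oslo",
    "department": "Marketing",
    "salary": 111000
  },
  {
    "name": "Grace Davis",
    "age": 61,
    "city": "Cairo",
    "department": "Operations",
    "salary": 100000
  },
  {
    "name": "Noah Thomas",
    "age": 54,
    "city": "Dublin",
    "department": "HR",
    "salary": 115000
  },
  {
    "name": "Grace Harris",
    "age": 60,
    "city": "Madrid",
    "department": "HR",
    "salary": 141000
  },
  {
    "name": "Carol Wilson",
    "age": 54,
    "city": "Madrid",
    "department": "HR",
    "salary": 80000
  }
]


Data: 8 records
Condition: age > 45

Checking each record:
  Heidi Jackson: 55 MATCH
  Carol Thomas: 36
  Liam Wilson: 35
  Mia Harris: 52 MATCH
  Grace Davis: 61 MATCH
  Noah Thomas: 54 MATCH
  Grace Harris: 60 MATCH
  Carol Wilson: 54 MATCH

Count: 6

6


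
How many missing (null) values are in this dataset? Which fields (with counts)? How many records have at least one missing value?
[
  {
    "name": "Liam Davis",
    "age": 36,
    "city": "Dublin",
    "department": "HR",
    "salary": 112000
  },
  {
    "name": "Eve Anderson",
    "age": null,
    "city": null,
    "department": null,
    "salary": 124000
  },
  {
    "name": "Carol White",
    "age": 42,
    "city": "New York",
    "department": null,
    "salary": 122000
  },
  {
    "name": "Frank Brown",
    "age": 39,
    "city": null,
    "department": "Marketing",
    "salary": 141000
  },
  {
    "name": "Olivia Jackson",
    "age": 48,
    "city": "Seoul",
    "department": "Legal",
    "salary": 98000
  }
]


Checking for missing (null) values in 5 records:

  Liam Davis: complete
  Eve Anderson: age, city, department
  Carol White: department
  Frank Brown: city
  Olivia Jackson: complete

Per field:
  name: 0 missing
  age: 1 missing
  city: 2 missing
  department: 2 missing
  salary: 0 missing

Total missing values: 5
Records with any missing: 3

5 missing values (age: 1, city: 2, department: 2); 3 incomplete records


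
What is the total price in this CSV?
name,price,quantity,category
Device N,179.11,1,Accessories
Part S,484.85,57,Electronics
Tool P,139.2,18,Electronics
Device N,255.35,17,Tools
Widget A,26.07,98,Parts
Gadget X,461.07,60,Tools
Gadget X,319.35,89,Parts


Computing total price:
Values: [179.11, 484.85, 139.2, 255.35, 26.07, 461.07, 319.35]
Sum = 1865.00

1865.00


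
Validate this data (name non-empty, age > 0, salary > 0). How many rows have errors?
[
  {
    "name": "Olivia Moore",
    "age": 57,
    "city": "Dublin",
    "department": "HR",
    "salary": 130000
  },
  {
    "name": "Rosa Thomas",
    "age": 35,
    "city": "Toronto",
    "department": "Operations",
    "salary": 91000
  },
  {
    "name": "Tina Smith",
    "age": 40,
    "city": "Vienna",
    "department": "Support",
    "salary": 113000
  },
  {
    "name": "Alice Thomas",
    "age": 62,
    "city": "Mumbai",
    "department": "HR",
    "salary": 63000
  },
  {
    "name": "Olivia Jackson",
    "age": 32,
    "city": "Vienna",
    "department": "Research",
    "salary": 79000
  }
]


Validating 5 records:
Rules: name non-empty, age > 0, salary > 0

  Row 1 (Olivia Moore): OK
  Row 2 (Rosa Thomas): OK
  Row 3 (Tina Smith): OK
  Row 4 (Alice Thomas): OK
  Row 5 (Olivia Jackson): OK

Total errors: 0

0 errors


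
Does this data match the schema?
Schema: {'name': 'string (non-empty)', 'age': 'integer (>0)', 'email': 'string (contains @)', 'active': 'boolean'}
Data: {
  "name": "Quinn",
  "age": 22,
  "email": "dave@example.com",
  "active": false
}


Validating each field against schema:
  name: OK (non-empty string)
  age: OK (positive integer)
  email: OK (string with @)
  active: OK (boolean)

Result: VALID

VALID


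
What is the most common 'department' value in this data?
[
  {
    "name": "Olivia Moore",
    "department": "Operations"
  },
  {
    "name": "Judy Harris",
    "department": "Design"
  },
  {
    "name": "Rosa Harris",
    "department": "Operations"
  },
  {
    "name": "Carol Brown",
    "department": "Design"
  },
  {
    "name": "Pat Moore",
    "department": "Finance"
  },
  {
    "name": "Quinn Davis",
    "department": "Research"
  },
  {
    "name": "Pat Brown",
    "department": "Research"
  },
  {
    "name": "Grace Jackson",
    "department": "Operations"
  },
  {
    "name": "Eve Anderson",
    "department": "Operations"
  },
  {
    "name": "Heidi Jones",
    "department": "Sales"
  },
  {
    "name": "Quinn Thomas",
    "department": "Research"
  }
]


Counting 'department' values across 11 records:

  Operations: 4 ####
  Research: 3 ###
  Design: 2 ##
  Finance: 1 #
  Sales: 1 #

Most common: Operations (4 times)

Operations (4 times)


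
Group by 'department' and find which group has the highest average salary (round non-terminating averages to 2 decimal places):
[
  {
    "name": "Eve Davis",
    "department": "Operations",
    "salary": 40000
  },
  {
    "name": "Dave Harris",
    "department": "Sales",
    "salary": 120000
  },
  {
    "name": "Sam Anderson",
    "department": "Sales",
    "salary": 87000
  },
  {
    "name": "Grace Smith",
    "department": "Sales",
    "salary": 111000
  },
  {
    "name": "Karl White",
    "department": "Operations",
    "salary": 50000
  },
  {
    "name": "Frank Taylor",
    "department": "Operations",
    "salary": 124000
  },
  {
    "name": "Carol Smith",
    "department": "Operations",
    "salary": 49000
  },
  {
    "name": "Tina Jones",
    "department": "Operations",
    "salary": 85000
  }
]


Group by: department

Groups:
  Operations: 5 people, avg salary = 348000/5 = $69600
  Sales: 3 people, avg salary = 318000/3 = $106000

Highest average salary: Sales ($106000)

Sales ($106000)


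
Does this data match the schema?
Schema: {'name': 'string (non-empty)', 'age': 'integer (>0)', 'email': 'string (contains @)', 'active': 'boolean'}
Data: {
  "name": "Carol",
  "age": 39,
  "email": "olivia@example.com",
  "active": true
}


Validating each field against schema:
  name: OK (non-empty string)
  age: OK (positive integer)
  email: OK (string with @)
  active: OK (boolean)

Result: VALID

VALID


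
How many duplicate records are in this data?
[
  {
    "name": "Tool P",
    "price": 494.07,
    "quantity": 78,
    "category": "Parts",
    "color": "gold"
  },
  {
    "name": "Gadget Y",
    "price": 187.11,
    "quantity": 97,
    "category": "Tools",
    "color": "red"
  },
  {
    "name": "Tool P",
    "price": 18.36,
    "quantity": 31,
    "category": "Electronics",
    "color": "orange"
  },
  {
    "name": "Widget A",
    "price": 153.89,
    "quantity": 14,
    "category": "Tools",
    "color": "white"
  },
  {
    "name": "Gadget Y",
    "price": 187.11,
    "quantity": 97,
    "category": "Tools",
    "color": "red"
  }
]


Checking 5 records for duplicates:

  Row 1: Tool P ($494.07, qty 78)
  Row 2: Gadget Y ($187.11, qty 97)
  Row 3: Tool P ($18.36, qty 31)
  Row 4: Widget A ($153.89, qty 14)
  Row 5: Gadget Y ($187.11, qty 97) <-- DUPLICATE

Duplicates found: 1
Unique records: 4

1 duplicates, 4 unique


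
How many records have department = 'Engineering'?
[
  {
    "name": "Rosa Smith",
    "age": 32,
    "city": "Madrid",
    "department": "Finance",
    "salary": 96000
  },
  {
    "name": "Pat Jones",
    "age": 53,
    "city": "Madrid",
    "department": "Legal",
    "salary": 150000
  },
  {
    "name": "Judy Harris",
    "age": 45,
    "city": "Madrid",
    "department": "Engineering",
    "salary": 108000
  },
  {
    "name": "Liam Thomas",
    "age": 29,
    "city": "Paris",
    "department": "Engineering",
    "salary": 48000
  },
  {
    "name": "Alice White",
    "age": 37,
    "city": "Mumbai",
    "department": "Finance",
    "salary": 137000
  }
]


Data: 5 records
Condition: department = 'Engineering'

Checking each record:
  Rosa Smith: Finance
  Pat Jones: Legal
  Judy Harris: Engineering MATCH
  Liam Thomas: Engineering MATCH
  Alice White: Finance

Count: 2

2


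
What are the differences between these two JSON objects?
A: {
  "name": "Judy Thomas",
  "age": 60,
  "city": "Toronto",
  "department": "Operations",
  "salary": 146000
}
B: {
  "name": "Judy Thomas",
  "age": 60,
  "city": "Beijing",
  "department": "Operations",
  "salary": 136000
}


Comparing each field (in key order):
  name: same
  age: same
  city: DIFFERENT
  department: same
  salary: DIFFERENT
Differences:
  city: Toronto -> Beijing
  salary: 146000 -> 136000

2 field(s) changed

2 changes: city, salary


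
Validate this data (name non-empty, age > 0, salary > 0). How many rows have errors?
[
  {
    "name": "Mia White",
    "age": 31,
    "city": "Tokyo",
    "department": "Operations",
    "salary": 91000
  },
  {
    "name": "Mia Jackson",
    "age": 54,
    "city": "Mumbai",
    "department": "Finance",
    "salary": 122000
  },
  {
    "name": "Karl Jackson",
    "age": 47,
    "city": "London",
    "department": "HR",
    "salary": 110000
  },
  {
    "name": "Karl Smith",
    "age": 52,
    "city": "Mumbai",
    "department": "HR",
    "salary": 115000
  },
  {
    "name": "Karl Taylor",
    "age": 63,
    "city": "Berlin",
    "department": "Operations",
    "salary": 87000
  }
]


Validating 5 records:
Rules: name non-empty, age > 0, salary > 0

  Row 1 (Mia White): OK
  Row 2 (Mia Jackson): OK
  Row 3 (Karl Jackson): OK
  Row 4 (Karl Smith): OK
  Row 5 (Karl Taylor): OK

Total errors: 0

0 errors


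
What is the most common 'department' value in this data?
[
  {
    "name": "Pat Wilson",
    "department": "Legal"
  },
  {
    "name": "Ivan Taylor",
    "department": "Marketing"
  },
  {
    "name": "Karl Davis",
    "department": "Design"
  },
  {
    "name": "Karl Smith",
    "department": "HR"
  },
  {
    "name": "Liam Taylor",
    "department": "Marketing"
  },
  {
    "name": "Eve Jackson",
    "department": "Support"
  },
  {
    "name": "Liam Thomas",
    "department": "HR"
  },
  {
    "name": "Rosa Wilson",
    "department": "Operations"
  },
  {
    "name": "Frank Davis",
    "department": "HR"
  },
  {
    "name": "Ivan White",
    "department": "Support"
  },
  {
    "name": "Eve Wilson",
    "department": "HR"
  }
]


Counting 'department' values across 11 records:

  HR: 4 ####
  Marketing: 2 ##
  Support: 2 ##
  Legal: 1 #
  Design: 1 #
  Operations: 1 #

Most common: HR (4 times)

HR (4 times)


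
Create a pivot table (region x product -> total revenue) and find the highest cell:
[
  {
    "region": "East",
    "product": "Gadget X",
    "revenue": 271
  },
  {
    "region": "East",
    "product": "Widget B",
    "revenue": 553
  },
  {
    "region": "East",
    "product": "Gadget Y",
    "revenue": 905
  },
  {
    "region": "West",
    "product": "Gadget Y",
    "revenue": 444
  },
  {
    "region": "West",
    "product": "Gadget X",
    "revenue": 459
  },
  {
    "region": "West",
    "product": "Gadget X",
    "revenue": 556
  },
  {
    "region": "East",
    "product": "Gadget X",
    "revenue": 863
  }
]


Pivot: region (rows) x product (columns) -> total revenue

     Gadget X      Gadget Y      Widget B    
East          1134           905           553  
West          1015           444             0  

Highest: East / Gadget X = $1134

East / Gadget X = $1134


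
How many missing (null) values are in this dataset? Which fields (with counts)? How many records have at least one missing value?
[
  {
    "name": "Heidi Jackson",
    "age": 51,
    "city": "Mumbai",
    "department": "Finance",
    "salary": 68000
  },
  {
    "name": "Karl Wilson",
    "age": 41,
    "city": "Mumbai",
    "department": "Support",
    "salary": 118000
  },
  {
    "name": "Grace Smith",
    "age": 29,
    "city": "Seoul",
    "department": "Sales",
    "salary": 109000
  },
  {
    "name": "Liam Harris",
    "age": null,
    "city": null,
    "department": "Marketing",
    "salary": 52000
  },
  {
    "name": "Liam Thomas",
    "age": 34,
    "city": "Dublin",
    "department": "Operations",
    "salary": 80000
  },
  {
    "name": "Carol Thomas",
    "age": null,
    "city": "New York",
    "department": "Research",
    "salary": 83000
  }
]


Checking for missing (null) values in 6 records:

  Heidi Jackson: complete
  Karl Wilson: complete
  Grace Smith: complete
  Liam Harris: age, city
  Liam Thomas: complete
  Carol Thomas: age

Per field:
  name: 0 missing
  age: 2 missing
  city: 1 missing
  department: 0 missing
  salary: 0 missing

Total missing values: 3
Records with any missing: 2

3 missing values (age: 2, city: 1); 2 incomplete records


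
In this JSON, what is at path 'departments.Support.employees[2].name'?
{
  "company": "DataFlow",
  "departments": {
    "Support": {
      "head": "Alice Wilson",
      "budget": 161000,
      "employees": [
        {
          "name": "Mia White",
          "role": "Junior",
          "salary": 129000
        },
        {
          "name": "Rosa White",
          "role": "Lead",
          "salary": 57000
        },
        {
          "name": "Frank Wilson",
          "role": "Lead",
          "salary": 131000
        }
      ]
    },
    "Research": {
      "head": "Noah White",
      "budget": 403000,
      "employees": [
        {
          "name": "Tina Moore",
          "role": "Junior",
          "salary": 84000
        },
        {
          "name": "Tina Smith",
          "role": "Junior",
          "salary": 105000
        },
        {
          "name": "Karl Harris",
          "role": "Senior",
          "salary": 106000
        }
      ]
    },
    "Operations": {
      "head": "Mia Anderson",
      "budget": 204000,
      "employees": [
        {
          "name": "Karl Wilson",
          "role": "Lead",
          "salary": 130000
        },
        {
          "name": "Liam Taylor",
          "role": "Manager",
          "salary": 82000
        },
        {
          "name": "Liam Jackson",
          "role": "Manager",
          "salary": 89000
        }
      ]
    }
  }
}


Path: departments.Support.employees[2].name

Navigate:
  -> departments
  -> Support
  -> employees[2].name = 'Frank Wilson'

Frank Wilson


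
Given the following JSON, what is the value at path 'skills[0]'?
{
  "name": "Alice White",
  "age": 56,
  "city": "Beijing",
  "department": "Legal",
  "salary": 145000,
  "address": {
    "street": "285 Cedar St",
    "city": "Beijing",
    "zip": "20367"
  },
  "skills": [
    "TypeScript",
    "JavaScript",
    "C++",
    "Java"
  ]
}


Query: skills[0]
Path: skills -> first element
Value: TypeScript

TypeScript


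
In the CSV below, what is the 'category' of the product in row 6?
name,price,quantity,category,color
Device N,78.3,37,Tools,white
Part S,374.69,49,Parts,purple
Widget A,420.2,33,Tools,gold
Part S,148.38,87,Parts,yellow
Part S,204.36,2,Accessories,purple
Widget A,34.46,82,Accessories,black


Query: Row 6 ('Widget A'), column 'category'
Value: Accessories

Accessories


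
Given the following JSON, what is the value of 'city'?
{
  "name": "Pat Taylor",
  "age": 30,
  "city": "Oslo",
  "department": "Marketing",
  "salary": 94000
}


Looking up field 'city'
Value: Oslo

Oslo


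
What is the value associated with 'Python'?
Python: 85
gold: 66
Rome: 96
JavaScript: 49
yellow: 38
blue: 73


Looking up key 'Python'
Value: 85

85


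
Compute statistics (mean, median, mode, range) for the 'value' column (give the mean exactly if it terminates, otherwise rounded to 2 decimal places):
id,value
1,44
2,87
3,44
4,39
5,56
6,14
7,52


Data: [44, 87, 44, 39, 56, 14, 52]
Count: 7
Sum: 336
Mean: 336/7 = 48
Sorted: [14, 39, 44, 44, 52, 56, 87]
Median: 44.0
Mode: 44 (2 times)
Range: 87 - 14 = 73
Min: 14, Max: 87

mean=48, median=44.0, mode=44, range=73


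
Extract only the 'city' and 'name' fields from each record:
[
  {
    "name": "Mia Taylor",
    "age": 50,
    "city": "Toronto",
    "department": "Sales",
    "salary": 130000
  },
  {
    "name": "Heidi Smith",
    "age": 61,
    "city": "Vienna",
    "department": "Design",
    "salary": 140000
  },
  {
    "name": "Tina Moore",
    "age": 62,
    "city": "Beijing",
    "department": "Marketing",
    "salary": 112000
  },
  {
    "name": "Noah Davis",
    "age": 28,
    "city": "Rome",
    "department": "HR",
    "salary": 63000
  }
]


Original: 4 records with fields: name, age, city, department, salary
Keep: ['city', 'name']
Drop: ['age', 'department', 'salary']
Result: 4 records, 2 fields each

[
  {
    "city": "Toronto",
    "name": "Mia Taylor"
  },
  {
    "city": "Vienna",
    "name": "Heidi Smith"
  },
  {
    "city": "Beijing",
    "name": "Tina Moore"
  },
  {
    "city": "Rome",
    "name": "Noah Davis"
  }
]


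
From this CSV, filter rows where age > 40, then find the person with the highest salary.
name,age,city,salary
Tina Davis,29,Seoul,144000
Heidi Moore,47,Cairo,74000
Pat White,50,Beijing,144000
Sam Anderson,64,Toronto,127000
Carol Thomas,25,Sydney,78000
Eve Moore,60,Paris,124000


Filter: age > 40
Sort by: salary (descending)

Filtered records (4):
  Pat White, age 50, salary $144000
  Sam Anderson, age 64, salary $127000
  Eve Moore, age 60, salary $124000
  Heidi Moore, age 47, salary $74000

Highest salary: Pat White ($144000)

Pat White


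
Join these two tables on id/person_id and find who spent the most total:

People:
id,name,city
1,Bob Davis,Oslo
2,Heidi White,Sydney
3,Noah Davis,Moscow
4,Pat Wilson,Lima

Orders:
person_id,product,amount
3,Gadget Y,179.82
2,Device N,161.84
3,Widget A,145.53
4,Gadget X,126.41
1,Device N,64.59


Join on: people.id = orders.person_id

Joined rows:
  Noah Davis (Moscow) bought Gadget Y for $179.82
  Heidi White (Sydney) bought Device N for $161.84
  Noah Davis (Moscow) bought Widget A for $145.53
  Pat Wilson (Lima) bought Gadget X for $126.41
  Bob Davis (Oslo) bought Device N for $64.59

Total per person:
  Noah Davis: $325.35
  Heidi White: $161.84
  Pat Wilson: $126.41
  Bob Davis: $64.59

Top spender: Noah Davis ($325.35)

Noah Davis ($325.35)


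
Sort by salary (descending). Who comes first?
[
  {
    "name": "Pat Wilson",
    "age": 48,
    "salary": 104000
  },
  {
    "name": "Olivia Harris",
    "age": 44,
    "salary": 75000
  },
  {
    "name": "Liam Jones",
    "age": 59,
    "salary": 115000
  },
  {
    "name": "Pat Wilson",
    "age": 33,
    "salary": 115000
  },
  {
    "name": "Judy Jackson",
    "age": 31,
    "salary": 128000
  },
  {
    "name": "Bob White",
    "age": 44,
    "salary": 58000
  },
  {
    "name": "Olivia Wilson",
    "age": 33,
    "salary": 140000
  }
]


Sort by: salary (descending)

Sorted order:
  1. Olivia Wilson (salary = 140000)
  2. Judy Jackson (salary = 128000)
  3. Liam Jones (salary = 115000)
  4. Pat Wilson (salary = 115000)
  5. Pat Wilson (salary = 104000)
  6. Olivia Harris (salary = 75000)
  7. Bob White (salary = 58000)

First: Olivia Wilson

Olivia Wilson


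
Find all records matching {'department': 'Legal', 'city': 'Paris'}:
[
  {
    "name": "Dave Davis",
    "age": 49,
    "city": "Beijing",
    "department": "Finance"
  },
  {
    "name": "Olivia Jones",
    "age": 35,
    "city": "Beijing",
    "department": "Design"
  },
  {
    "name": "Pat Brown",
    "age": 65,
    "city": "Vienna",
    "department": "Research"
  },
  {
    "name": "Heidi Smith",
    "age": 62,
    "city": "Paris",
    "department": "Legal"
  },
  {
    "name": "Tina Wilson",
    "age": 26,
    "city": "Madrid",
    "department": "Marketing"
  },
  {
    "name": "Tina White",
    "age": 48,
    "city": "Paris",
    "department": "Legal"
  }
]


Search criteria: {'department': 'Legal', 'city': 'Paris'}

Checking 6 records:
  Dave Davis: {department: Finance, city: Beijing}
  Olivia Jones: {department: Design, city: Beijing}
  Pat Brown: {department: Research, city: Vienna}
  Heidi Smith: {department: Legal, city: Paris} <-- MATCH
  Tina Wilson: {department: Marketing, city: Madrid}
  Tina White: {department: Legal, city: Paris} <-- MATCH

Matches: ["Heidi Smith", "Tina White"]

["Heidi Smith", "Tina White"]


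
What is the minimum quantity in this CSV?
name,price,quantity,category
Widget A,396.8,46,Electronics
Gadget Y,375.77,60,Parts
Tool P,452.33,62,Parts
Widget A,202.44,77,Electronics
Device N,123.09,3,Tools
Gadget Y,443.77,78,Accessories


Computing minimum quantity:
Values: [46, 60, 62, 77, 3, 78]
Min = 3

3


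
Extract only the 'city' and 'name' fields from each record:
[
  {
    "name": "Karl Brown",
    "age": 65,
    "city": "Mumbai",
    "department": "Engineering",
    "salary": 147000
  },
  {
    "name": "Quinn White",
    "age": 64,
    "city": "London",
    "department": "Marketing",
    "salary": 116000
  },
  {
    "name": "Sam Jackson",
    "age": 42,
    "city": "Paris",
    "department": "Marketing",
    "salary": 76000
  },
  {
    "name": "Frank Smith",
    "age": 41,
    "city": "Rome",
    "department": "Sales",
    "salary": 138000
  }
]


Original: 4 records with fields: name, age, city, department, salary
Keep: ['city', 'name']
Drop: ['age', 'department', 'salary']
Result: 4 records, 2 fields each

[
  {
    "city": "Mumbai",
    "name": "Karl Brown"
  },
  {
    "city": "London",
    "name": "Quinn White"
  },
  {
    "city": "Paris",
    "name": "Sam Jackson"
  },
  {
    "city": "Rome",
    "name": "Frank Smith"
  }
]


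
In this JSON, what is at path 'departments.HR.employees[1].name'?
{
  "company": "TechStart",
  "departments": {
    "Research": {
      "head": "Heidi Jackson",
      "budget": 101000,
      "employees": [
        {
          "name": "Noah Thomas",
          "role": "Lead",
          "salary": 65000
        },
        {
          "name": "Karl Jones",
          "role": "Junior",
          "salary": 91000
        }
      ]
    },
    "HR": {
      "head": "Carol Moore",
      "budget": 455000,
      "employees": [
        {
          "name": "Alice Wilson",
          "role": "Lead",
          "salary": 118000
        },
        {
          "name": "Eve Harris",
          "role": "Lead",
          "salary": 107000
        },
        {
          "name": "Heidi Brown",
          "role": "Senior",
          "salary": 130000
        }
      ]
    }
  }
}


Path: departments.HR.employees[1].name

Navigate:
  -> departments
  -> HR
  -> employees[1].name = 'Eve Harris'

Eve Harris


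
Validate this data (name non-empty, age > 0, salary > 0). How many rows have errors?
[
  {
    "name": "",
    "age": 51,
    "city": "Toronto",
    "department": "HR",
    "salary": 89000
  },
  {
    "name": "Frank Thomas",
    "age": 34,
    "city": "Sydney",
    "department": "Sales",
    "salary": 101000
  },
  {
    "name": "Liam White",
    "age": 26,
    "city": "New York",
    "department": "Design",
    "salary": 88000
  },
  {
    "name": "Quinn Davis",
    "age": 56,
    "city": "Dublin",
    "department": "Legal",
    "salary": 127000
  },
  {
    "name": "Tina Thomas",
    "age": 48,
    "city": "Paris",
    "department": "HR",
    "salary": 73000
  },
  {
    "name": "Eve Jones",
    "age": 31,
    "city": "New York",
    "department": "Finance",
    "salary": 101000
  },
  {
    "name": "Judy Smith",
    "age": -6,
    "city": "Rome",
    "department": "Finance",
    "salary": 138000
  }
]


Validating 7 records:
Rules: name non-empty, age > 0, salary > 0

  Row 1 (???): empty name
  Row 2 (Frank Thomas): OK
  Row 3 (Liam White): OK
  Row 4 (Quinn Davis): OK
  Row 5 (Tina Thomas): OK
  Row 6 (Eve Jones): OK
  Row 7 (Judy Smith): negative age: -6

Total errors: 2

2 errors


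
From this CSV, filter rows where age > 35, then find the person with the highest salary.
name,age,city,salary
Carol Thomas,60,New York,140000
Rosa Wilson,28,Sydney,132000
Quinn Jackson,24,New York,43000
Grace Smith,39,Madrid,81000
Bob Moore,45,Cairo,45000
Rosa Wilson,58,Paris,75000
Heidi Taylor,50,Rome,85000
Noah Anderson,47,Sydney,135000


Filter: age > 35
Sort by: salary (descending)

Filtered records (6):
  Carol Thomas, age 60, salary $140000
  Noah Anderson, age 47, salary $135000
  Heidi Taylor, age 50, salary $85000
  Grace Smith, age 39, salary $81000
  Rosa Wilson, age 58, salary $75000
  Bob Moore, age 45, salary $45000

Highest salary: Carol Thomas ($140000)

Carol Thomas


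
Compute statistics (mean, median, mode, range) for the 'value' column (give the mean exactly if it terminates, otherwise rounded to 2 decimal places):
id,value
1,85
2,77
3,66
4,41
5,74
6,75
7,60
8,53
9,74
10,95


Data: [85, 77, 66, 41, 74, 75, 60, 53, 74, 95]
Count: 10
Sum: 700
Mean: 700/10 = 70
Sorted: [41, 53, 60, 66, 74, 74, 75, 77, 85, 95]
Median: 74.0
Mode: 74 (2 times)
Range: 95 - 41 = 54
Min: 41, Max: 95

mean=70, median=74.0, mode=74, range=54


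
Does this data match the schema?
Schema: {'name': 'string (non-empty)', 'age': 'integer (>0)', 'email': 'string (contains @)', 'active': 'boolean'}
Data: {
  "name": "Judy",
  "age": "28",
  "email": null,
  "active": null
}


Validating each field against schema:
  name: OK (non-empty string)
  age: FAIL ("28" is not an integer)
  email: FAIL (null is not a string)
  active: FAIL (null is not a boolean)

Result: INVALID (3 errors: age, email, active)

INVALID (3 errors: age, email, active)


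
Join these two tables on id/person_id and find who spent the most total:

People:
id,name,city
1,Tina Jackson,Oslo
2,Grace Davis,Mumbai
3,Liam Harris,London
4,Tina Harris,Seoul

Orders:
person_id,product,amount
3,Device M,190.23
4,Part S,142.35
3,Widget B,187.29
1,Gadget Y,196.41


Join on: people.id = orders.person_id

Joined rows:
  Liam Harris (London) bought Device M for $190.23
  Tina Harris (Seoul) bought Part S for $142.35
  Liam Harris (London) bought Widget B for $187.29
  Tina Jackson (Oslo) bought Gadget Y for $196.41

Total per person:
  Liam Harris: $377.52
  Tina Jackson: $196.41
  Tina Harris: $142.35

Top spender: Liam Harris ($377.52)

Liam Harris ($377.52)


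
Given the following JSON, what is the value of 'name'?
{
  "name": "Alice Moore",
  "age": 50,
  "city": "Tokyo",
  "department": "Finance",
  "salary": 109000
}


Looking up field 'name'
Value: Alice Moore

Alice Moore


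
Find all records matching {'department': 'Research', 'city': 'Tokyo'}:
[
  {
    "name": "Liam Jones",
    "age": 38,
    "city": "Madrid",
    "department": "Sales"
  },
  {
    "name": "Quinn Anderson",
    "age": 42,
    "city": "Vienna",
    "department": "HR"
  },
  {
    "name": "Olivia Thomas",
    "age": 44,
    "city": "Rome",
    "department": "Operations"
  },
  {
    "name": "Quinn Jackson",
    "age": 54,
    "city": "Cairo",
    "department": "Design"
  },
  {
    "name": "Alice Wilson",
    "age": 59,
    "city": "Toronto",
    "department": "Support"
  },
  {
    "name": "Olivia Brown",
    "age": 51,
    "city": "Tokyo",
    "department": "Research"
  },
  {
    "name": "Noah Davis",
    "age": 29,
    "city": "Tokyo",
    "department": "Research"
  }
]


Search criteria: {'department': 'Research', 'city': 'Tokyo'}

Checking 7 records:
  Liam Jones: {department: Sales, city: Madrid}
  Quinn Anderson: {department: HR, city: Vienna}
  Olivia Thomas: {department: Operations, city: Rome}
  Quinn Jackson: {department: Design, city: Cairo}
  Alice Wilson: {department: Support, city: Toronto}
  Olivia Brown: {department: Research, city: Tokyo} <-- MATCH
  Noah Davis: {department: Research, city: Tokyo} <-- MATCH

Matches: ["Olivia Brown", "Noah Davis"]

["Olivia Brown", "Noah Davis"]


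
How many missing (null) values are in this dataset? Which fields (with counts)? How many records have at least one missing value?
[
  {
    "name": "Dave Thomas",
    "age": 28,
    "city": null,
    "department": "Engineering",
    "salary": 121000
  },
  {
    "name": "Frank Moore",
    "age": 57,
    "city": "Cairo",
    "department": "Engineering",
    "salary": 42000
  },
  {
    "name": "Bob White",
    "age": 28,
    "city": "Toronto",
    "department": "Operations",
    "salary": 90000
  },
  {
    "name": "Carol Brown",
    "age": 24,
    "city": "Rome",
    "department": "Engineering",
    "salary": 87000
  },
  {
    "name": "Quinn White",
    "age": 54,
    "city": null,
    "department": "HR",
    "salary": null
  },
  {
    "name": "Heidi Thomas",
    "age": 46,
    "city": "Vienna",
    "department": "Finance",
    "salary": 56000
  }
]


Checking for missing (null) values in 6 records:

  Dave Thomas: city
  Frank Moore: complete
  Bob White: complete
  Carol Brown: complete
  Quinn White: city, salary
  Heidi Thomas: complete

Per field:
  name: 0 missing
  age: 0 missing
  city: 2 missing
  department: 0 missing
  salary: 1 missing

Total missing values: 3
Records with any missing: 2

3 missing values (city: 2, salary: 1); 2 incomplete records


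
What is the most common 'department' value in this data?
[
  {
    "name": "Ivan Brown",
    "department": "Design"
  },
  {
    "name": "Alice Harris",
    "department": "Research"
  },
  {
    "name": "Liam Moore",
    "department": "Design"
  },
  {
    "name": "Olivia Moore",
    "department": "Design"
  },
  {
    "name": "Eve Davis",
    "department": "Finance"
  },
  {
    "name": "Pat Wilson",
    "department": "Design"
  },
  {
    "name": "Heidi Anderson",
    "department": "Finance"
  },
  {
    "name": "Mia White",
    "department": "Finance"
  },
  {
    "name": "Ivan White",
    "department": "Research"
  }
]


Counting 'department' values across 9 records:

  Design: 4 ####
  Finance: 3 ###
  Research: 2 ##

Most common: Design (4 times)

Design (4 times)


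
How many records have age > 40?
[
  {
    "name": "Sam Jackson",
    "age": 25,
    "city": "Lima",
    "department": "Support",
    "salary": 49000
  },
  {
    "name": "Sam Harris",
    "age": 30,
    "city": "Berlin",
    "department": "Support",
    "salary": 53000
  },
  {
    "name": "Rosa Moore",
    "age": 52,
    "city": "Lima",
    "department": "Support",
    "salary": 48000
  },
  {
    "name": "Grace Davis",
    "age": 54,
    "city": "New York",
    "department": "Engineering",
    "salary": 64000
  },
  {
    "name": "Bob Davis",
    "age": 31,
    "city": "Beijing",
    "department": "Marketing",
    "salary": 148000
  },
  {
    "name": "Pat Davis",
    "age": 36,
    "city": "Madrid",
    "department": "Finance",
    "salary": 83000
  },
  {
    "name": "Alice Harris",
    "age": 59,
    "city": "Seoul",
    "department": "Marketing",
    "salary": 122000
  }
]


Data: 7 records
Condition: age > 40

Checking each record:
  Sam Jackson: 25
  Sam Harris: 30
  Rosa Moore: 52 MATCH
  Grace Davis: 54 MATCH
  Bob Davis: 31
  Pat Davis: 36
  Alice Harris: 59 MATCH

Count: 3

3
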